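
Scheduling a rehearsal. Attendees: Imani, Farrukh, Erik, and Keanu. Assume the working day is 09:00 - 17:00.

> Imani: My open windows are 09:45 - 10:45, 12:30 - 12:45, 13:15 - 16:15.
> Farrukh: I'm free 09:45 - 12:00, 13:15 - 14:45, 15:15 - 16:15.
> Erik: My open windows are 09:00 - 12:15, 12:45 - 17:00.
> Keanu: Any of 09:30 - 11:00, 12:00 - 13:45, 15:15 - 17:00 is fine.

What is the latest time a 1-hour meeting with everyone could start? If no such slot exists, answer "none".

15:15

Imani ∩ Farrukh: 09:45-10:45, 13:15-14:45, 15:15-16:15.
Imani ∩ Farrukh ∩ Erik: 09:45-10:45, 13:15-14:45, 15:15-16:15.
Imani ∩ Farrukh ∩ Erik ∩ Keanu: 09:45-10:45, 13:15-13:45, 15:15-16:15.
So the common availability across everyone is 09:45-10:45, 13:15-13:45, 15:15-16:15.
The last common window of at least 60 minutes is 15:15-16:15; a 60-minute meeting can start as late as 15:15 and still end by 16:15.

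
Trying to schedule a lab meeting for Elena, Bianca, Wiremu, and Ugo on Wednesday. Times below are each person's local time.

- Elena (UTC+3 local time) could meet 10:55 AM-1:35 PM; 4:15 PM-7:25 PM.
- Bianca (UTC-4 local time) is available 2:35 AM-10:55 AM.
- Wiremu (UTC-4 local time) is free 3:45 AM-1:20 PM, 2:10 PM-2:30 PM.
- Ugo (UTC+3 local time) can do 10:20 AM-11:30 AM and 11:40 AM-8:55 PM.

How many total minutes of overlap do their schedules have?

Elena in UTC: 07:55-10:35, 13:15-16:25 (subtract 3h to convert from UTC+3).
Bianca in UTC: 06:35-14:55 (add 4h to convert from UTC-4).
Wiremu in UTC: 07:45-17:20, 18:10-18:30 (add 4h to convert from UTC-4).
Ugo in UTC: 07:20-08:30, 08:40-17:55 (subtract 3h to convert from UTC+3).
Elena ∩ Bianca: 07:55-10:35, 13:15-14:55.
Elena ∩ Bianca ∩ Wiremu: 07:55-10:35, 13:15-14:55.
Elena ∩ Bianca ∩ Wiremu ∩ Ugo: 07:55-08:30, 08:40-10:35, 13:15-14:55.
So the common availability across everyone is 07:55-08:30, 08:40-10:35, 13:15-14:55.
Summing the common windows: 35 + 115 + 100 = 250 minutes.

250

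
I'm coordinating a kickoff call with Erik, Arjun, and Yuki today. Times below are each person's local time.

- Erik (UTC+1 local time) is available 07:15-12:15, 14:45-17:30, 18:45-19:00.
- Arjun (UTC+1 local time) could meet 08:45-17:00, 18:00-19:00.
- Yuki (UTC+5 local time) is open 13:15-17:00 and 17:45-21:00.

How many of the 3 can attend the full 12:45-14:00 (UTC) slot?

2

Erik in UTC: 06:15-11:15, 13:45-16:30, 17:45-18:00 (subtract 1h to convert from UTC+1).
Arjun in UTC: 07:45-16:00, 17:00-18:00 (subtract 1h to convert from UTC+1).
Yuki in UTC: 08:15-12:00, 12:45-16:00 (subtract 5h to convert from UTC+5).
Arjun and Yuki can make the full 12:45-14:00 slot — that's 2.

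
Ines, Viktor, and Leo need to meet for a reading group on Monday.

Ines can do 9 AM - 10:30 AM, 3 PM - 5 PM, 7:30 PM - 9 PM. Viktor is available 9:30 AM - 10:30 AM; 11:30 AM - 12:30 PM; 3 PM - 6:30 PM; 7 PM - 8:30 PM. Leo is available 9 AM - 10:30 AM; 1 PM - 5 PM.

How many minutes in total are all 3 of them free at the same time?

Ines ∩ Viktor: 09:30-10:30, 15:00-17:00, 19:30-20:30.
Ines ∩ Viktor ∩ Leo: 09:30-10:30, 15:00-17:00.
Summing the common windows: 60 + 120 = 180 minutes.

180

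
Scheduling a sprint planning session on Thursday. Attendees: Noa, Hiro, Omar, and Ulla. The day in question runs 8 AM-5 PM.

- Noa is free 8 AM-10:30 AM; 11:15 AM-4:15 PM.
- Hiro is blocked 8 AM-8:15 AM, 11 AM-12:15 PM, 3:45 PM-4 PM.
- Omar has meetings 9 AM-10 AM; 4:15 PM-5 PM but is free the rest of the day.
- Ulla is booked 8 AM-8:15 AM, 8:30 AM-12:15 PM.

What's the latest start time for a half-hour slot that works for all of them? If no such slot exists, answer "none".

Noa free: 08:00-10:30, 11:15-16:15.
Hiro free: 08:15-11:00, 12:15-15:45, 16:00-17:00 (invert busy blocks within the working day).
Omar free: 08:00-09:00, 10:00-16:15 (invert busy blocks within the working day).
Ulla free: 08:15-08:30, 12:15-17:00 (invert busy blocks within the working day).
Noa ∩ Hiro: 08:15-10:30, 12:15-15:45, 16:00-16:15.
Noa ∩ Hiro ∩ Omar: 08:15-09:00, 10:00-10:30, 12:15-15:45, 16:00-16:15.
Noa ∩ Hiro ∩ Omar ∩ Ulla: 08:15-08:30, 12:15-15:45, 16:00-16:15.
The last common window of at least 30 minutes is 12:15-15:45; a 30-minute meeting can start as late as 15:15 and still end by 15:45.

15:15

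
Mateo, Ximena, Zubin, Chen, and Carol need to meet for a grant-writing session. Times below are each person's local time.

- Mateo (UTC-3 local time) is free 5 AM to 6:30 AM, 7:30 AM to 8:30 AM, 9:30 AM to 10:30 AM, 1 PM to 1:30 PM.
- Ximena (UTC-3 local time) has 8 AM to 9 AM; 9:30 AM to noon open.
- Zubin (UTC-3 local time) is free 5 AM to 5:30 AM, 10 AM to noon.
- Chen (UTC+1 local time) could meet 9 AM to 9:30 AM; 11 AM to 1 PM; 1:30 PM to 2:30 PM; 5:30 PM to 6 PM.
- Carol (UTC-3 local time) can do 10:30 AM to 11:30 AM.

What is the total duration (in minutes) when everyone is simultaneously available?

Mateo in UTC: 08:00-09:30, 10:30-11:30, 12:30-13:30, 16:00-16:30 (add 3h to convert from UTC-3).
Ximena in UTC: 11:00-12:00, 12:30-15:00 (add 3h to convert from UTC-3).
Zubin in UTC: 08:00-08:30, 13:00-15:00 (add 3h to convert from UTC-3).
Chen in UTC: 08:00-08:30, 10:00-12:00, 12:30-13:30, 16:30-17:00 (subtract 1h to convert from UTC+1).
Carol in UTC: 13:30-14:30 (add 3h to convert from UTC-3).
Mateo ∩ Ximena: 11:00-11:30, 12:30-13:30.
Mateo ∩ Ximena ∩ Zubin: 13:00-13:30.
Mateo ∩ Ximena ∩ Zubin ∩ Chen: 13:00-13:30.
Mateo ∩ Ximena ∩ Zubin ∩ Chen ∩ Carol: ∅.
There is no time when everyone is free.
There is no common window, so the total is 0 minutes.

0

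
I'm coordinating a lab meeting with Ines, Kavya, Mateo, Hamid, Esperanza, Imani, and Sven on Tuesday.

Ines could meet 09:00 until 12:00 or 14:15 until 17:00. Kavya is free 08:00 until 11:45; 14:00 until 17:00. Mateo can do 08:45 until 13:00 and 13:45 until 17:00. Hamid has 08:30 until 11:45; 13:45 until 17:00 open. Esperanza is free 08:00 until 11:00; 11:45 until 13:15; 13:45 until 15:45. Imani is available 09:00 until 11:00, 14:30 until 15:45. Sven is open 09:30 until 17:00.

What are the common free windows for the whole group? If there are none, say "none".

Ines ∩ Kavya: 09:00-11:45, 14:15-17:00.
Ines ∩ Kavya ∩ Mateo: 09:00-11:45, 14:15-17:00.
Ines ∩ Kavya ∩ Mateo ∩ Hamid: 09:00-11:45, 14:15-17:00.
Ines ∩ Kavya ∩ Mateo ∩ Hamid ∩ Esperanza: 09:00-11:00, 14:15-15:45.
Ines ∩ Kavya ∩ Mateo ∩ Hamid ∩ Esperanza ∩ Imani: 09:00-11:00, 14:30-15:45.
Ines ∩ Kavya ∩ Mateo ∩ Hamid ∩ Esperanza ∩ Imani ∩ Sven: 09:30-11:00, 14:30-15:45.
So the common availability across everyone is 09:30-11:00, 14:30-15:45.

09:30-11:00, 14:30-15:45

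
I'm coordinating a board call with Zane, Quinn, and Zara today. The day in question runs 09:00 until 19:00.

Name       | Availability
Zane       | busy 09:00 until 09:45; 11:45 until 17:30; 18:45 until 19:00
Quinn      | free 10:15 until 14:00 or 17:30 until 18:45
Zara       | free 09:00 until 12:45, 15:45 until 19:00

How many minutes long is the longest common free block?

Zane free: 09:45-11:45, 17:30-18:45 (invert busy blocks within the working day).
Quinn free: 10:15-14:00, 17:30-18:45.
Zara free: 09:00-12:45, 15:45-19:00.
Zane ∩ Quinn: 10:15-11:45, 17:30-18:45.
Zane ∩ Quinn ∩ Zara: 10:15-11:45, 17:30-18:45.
The longest is 10:15-11:45 at 90 minutes.

90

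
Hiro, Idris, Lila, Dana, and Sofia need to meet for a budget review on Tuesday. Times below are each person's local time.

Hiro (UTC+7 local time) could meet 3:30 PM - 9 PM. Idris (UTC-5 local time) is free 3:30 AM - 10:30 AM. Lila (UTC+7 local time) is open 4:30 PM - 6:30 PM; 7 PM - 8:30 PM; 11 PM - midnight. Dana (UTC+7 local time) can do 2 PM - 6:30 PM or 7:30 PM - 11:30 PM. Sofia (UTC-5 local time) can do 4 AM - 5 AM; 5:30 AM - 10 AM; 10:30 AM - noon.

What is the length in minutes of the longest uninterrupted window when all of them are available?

60

Hiro in UTC: 08:30-14:00 (subtract 7h to convert from UTC+7).
Idris in UTC: 08:30-15:30 (add 5h to convert from UTC-5).
Lila in UTC: 09:30-11:30, 12:00-13:30, 16:00-17:00 (subtract 7h to convert from UTC+7).
Dana in UTC: 07:00-11:30, 12:30-16:30 (subtract 7h to convert from UTC+7).
Sofia in UTC: 09:00-10:00, 10:30-15:00, 15:30-17:00 (add 5h to convert from UTC-5).
Hiro ∩ Idris: 08:30-14:00.
Hiro ∩ Idris ∩ Lila: 09:30-11:30, 12:00-13:30.
Hiro ∩ Idris ∩ Lila ∩ Dana: 09:30-11:30, 12:30-13:30.
Hiro ∩ Idris ∩ Lila ∩ Dana ∩ Sofia: 09:30-10:00, 10:30-11:30, 12:30-13:30.
The longest is 10:30-11:30 at 60 minutes.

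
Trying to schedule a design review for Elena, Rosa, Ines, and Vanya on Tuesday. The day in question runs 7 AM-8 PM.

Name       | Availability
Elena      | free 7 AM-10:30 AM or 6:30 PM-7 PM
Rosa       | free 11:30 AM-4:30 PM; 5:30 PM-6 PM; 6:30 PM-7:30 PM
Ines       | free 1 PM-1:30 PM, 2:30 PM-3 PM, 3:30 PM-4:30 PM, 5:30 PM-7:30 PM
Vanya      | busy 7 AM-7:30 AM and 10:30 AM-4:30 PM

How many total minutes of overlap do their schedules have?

Elena free: 07:00-10:30, 18:30-19:00.
Rosa free: 11:30-16:30, 17:30-18:00, 18:30-19:30.
Ines free: 13:00-13:30, 14:30-15:00, 15:30-16:30, 17:30-19:30.
Vanya free: 07:30-10:30, 16:30-20:00 (invert busy blocks within the working day).
Elena ∩ Rosa: 18:30-19:00.
Elena ∩ Rosa ∩ Ines: 18:30-19:00.
Elena ∩ Rosa ∩ Ines ∩ Vanya: 18:30-19:00.
That's a single block of 30 minutes.

30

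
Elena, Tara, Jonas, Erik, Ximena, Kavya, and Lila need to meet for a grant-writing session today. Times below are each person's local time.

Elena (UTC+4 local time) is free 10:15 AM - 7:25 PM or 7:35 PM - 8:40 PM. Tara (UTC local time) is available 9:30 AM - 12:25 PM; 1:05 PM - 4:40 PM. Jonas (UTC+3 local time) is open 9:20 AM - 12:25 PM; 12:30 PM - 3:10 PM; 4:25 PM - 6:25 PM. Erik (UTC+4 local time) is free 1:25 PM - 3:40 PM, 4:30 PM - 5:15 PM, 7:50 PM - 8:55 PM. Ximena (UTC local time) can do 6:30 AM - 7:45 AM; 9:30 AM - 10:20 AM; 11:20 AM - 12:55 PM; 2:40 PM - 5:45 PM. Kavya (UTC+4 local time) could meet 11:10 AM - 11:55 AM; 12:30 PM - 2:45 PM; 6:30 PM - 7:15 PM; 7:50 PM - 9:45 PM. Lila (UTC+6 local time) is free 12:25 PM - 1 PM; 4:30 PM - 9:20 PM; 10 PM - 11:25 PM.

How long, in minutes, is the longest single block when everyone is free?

Elena in UTC: 06:15-15:25, 15:35-16:40 (subtract 4h to convert from UTC+4).
Tara in UTC: 09:30-12:25, 13:05-16:40.
Jonas in UTC: 06:20-09:25, 09:30-12:10, 13:25-15:25 (subtract 3h to convert from UTC+3).
Erik in UTC: 09:25-11:40, 12:30-13:15, 15:50-16:55 (subtract 4h to convert from UTC+4).
Ximena in UTC: 06:30-07:45, 09:30-10:20, 11:20-12:55, 14:40-17:45.
Kavya in UTC: 07:10-07:55, 08:30-10:45, 14:30-15:15, 15:50-17:45 (subtract 4h to convert from UTC+4).
Lila in UTC: 06:25-07:00, 10:30-15:20, 16:00-17:25 (subtract 6h to convert from UTC+6).
Elena ∩ Tara: 09:30-12:25, 13:05-15:25, 15:35-16:40.
Elena ∩ Tara ∩ Jonas: 09:30-12:10, 13:25-15:25.
Elena ∩ Tara ∩ Jonas ∩ Erik: 09:30-11:40.
Elena ∩ Tara ∩ Jonas ∩ Erik ∩ Ximena: 09:30-10:20, 11:20-11:40.
Elena ∩ Tara ∩ Jonas ∩ Erik ∩ Ximena ∩ Kavya: 09:30-10:20.
Elena ∩ Tara ∩ Jonas ∩ Erik ∩ Ximena ∩ Kavya ∩ Lila: ∅.
There is no time when everyone is free.
No common window exists, so the longest block is 0 minutes.

0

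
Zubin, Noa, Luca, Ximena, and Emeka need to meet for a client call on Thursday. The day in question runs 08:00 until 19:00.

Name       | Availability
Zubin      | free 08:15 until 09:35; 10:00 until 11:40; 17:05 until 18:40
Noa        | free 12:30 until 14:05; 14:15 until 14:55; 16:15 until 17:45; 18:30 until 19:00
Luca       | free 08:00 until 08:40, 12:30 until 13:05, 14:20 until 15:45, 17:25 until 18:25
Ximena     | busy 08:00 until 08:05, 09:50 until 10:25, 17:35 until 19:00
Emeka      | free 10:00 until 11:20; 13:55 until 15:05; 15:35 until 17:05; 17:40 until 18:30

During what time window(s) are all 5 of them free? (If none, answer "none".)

none

Zubin free: 08:15-09:35, 10:00-11:40, 17:05-18:40.
Noa free: 12:30-14:05, 14:15-14:55, 16:15-17:45, 18:30-19:00.
Luca free: 08:00-08:40, 12:30-13:05, 14:20-15:45, 17:25-18:25.
Ximena free: 08:05-09:50, 10:25-17:35 (invert busy blocks within the working day).
Emeka free: 10:00-11:20, 13:55-15:05, 15:35-17:05, 17:40-18:30.
Zubin ∩ Noa: 17:05-17:45, 18:30-18:40.
Zubin ∩ Noa ∩ Luca: 17:25-17:45.
Zubin ∩ Noa ∩ Luca ∩ Ximena: 17:25-17:35.
Zubin ∩ Noa ∩ Luca ∩ Ximena ∩ Emeka: ∅.
There is no time when everyone is free.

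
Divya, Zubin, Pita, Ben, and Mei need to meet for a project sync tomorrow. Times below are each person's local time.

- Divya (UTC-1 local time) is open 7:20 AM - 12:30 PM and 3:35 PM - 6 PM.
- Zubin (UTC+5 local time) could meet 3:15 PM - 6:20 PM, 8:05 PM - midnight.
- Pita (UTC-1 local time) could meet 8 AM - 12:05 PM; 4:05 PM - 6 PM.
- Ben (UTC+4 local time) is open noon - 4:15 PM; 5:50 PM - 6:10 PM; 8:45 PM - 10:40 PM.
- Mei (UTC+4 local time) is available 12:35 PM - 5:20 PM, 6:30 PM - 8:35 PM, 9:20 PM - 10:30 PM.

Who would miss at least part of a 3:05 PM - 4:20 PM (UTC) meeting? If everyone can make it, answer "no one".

Divya in UTC: 08:20-13:30, 16:35-19:00 (add 1h to convert from UTC-1).
Zubin in UTC: 10:15-13:20, 15:05-19:00 (subtract 5h to convert from UTC+5).
Pita in UTC: 09:00-13:05, 17:05-19:00 (add 1h to convert from UTC-1).
Ben in UTC: 08:00-12:15, 13:50-14:10, 16:45-18:40 (subtract 4h to convert from UTC+4).
Mei in UTC: 08:35-13:20, 14:30-16:35, 17:20-18:30 (subtract 4h to convert from UTC+4).
Divya: not fully free for 15:05-16:20. Zubin: free for 15:05-16:20. Pita: not fully free for 15:05-16:20. Ben: not fully free for 15:05-16:20. Mei: free for 15:05-16:20.

Ben, Divya, Pita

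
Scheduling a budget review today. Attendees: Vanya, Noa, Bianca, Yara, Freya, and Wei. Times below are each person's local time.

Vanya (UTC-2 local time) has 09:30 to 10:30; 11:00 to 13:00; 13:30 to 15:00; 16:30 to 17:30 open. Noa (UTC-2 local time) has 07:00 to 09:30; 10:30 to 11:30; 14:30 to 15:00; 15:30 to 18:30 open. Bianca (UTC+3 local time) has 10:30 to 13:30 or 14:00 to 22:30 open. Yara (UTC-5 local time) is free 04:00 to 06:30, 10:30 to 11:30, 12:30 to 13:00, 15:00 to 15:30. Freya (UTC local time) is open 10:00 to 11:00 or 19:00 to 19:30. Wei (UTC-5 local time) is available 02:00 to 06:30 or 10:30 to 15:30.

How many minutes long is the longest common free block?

Vanya in UTC: 11:30-12:30, 13:00-15:00, 15:30-17:00, 18:30-19:30 (add 2h to convert from UTC-2).
Noa in UTC: 09:00-11:30, 12:30-13:30, 16:30-17:00, 17:30-20:30 (add 2h to convert from UTC-2).
Bianca in UTC: 07:30-10:30, 11:00-19:30 (subtract 3h to convert from UTC+3).
Yara in UTC: 09:00-11:30, 15:30-16:30, 17:30-18:00, 20:00-20:30 (add 5h to convert from UTC-5).
Freya in UTC: 10:00-11:00, 19:00-19:30.
Wei in UTC: 07:00-11:30, 15:30-20:30 (add 5h to convert from UTC-5).
Vanya ∩ Noa: 13:00-13:30, 16:30-17:00, 18:30-19:30.
Vanya ∩ Noa ∩ Bianca: 13:00-13:30, 16:30-17:00, 18:30-19:30.
Vanya ∩ Noa ∩ Bianca ∩ Yara: ∅.
Vanya ∩ Noa ∩ Bianca ∩ Yara ∩ Freya: ∅.
Vanya ∩ Noa ∩ Bianca ∩ Yara ∩ Freya ∩ Wei: ∅.
There is no time when everyone is free.
No common window exists, so the longest block is 0 minutes.

0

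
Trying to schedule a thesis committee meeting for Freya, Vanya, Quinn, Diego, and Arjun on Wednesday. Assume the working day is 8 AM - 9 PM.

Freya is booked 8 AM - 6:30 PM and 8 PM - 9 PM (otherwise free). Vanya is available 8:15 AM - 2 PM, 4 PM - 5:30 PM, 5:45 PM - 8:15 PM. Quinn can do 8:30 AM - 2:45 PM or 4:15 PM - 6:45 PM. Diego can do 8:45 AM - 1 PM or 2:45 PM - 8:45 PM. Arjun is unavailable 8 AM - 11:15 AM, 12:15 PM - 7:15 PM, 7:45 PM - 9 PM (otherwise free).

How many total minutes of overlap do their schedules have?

Freya free: 18:30-20:00 (invert busy blocks within the working day).
Vanya free: 08:15-14:00, 16:00-17:30, 17:45-20:15.
Quinn free: 08:30-14:45, 16:15-18:45.
Diego free: 08:45-13:00, 14:45-20:45.
Arjun free: 11:15-12:15, 19:15-19:45 (invert busy blocks within the working day).
Freya ∩ Vanya: 18:30-20:00.
Freya ∩ Vanya ∩ Quinn: 18:30-18:45.
Freya ∩ Vanya ∩ Quinn ∩ Diego: 18:30-18:45.
Freya ∩ Vanya ∩ Quinn ∩ Diego ∩ Arjun: ∅.
There is no time when everyone is free.
There is no common window, so the total is 0 minutes.

0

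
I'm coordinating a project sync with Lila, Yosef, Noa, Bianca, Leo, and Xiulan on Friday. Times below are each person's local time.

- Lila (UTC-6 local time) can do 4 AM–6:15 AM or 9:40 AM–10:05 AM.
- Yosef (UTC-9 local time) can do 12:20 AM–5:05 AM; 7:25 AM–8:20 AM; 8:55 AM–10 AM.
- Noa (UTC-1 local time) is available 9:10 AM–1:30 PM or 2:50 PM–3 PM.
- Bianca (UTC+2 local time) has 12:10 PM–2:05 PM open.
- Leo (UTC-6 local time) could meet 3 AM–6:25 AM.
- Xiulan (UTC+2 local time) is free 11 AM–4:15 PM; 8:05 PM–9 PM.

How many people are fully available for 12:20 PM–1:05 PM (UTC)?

3

Lila in UTC: 10:00-12:15, 15:40-16:05 (add 6h to convert from UTC-6).
Yosef in UTC: 09:20-14:05, 16:25-17:20, 17:55-19:00 (add 9h to convert from UTC-9).
Noa in UTC: 10:10-14:30, 15:50-16:00 (add 1h to convert from UTC-1).
Bianca in UTC: 10:10-12:05 (subtract 2h to convert from UTC+2).
Leo in UTC: 09:00-12:25 (add 6h to convert from UTC-6).
Xiulan in UTC: 09:00-14:15, 18:05-19:00 (subtract 2h to convert from UTC+2).
Yosef, Noa, and Xiulan can make the full 12:20-13:05 slot — that's 3.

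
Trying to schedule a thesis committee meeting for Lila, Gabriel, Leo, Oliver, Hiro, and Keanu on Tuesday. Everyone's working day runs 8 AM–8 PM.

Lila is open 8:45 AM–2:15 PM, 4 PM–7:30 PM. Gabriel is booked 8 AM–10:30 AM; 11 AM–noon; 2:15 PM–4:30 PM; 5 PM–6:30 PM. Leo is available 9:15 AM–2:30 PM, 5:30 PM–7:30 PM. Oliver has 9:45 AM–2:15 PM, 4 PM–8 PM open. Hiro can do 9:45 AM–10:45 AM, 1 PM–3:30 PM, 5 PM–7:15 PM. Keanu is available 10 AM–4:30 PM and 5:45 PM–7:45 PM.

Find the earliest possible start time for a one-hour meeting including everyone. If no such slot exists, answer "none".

Lila free: 08:45-14:15, 16:00-19:30.
Gabriel free: 10:30-11:00, 12:00-14:15, 16:30-17:00, 18:30-20:00 (invert busy blocks within the working day).
Leo free: 09:15-14:30, 17:30-19:30.
Oliver free: 09:45-14:15, 16:00-20:00.
Hiro free: 09:45-10:45, 13:00-15:30, 17:00-19:15.
Keanu free: 10:00-16:30, 17:45-19:45.
Lila ∩ Gabriel: 10:30-11:00, 12:00-14:15, 16:30-17:00, 18:30-19:30.
Lila ∩ Gabriel ∩ Leo: 10:30-11:00, 12:00-14:15, 18:30-19:30.
Lila ∩ Gabriel ∩ Leo ∩ Oliver: 10:30-11:00, 12:00-14:15, 18:30-19:30.
Lila ∩ Gabriel ∩ Leo ∩ Oliver ∩ Hiro: 10:30-10:45, 13:00-14:15, 18:30-19:15.
Lila ∩ Gabriel ∩ Leo ∩ Oliver ∩ Hiro ∩ Keanu: 10:30-10:45, 13:00-14:15, 18:30-19:15.
The first common window of at least 60 minutes is 13:00-14:15, so the earliest start is 13:00.

13:00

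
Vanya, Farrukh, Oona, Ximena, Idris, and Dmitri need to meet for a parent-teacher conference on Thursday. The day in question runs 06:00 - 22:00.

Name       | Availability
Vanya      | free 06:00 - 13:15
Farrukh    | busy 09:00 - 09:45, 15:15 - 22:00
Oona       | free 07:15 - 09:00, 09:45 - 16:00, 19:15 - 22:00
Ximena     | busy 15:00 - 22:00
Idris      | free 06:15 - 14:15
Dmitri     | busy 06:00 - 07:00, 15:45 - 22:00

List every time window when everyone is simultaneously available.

07:15-09:00, 09:45-13:15

Vanya free: 06:00-13:15.
Farrukh free: 06:00-09:00, 09:45-15:15 (invert busy blocks within the working day).
Oona free: 07:15-09:00, 09:45-16:00, 19:15-22:00.
Ximena free: 06:00-15:00 (invert busy blocks within the working day).
Idris free: 06:15-14:15.
Dmitri free: 07:00-15:45 (invert busy blocks within the working day).
Vanya ∩ Farrukh: 06:00-09:00, 09:45-13:15.
Vanya ∩ Farrukh ∩ Oona: 07:15-09:00, 09:45-13:15.
Vanya ∩ Farrukh ∩ Oona ∩ Ximena: 07:15-09:00, 09:45-13:15.
Vanya ∩ Farrukh ∩ Oona ∩ Ximena ∩ Idris: 07:15-09:00, 09:45-13:15.
Vanya ∩ Farrukh ∩ Oona ∩ Ximena ∩ Idris ∩ Dmitri: 07:15-09:00, 09:45-13:15.
So the common availability across everyone is 07:15-09:00, 09:45-13:15.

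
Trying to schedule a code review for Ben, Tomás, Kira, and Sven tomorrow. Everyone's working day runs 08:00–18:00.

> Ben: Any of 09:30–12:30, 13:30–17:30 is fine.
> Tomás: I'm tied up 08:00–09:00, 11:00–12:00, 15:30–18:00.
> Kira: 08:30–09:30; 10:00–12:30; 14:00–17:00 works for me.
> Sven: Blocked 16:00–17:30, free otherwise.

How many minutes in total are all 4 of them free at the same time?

Ben free: 09:30-12:30, 13:30-17:30.
Tomás free: 09:00-11:00, 12:00-15:30 (invert busy blocks within the working day).
Kira free: 08:30-09:30, 10:00-12:30, 14:00-17:00.
Sven free: 08:00-16:00, 17:30-18:00 (invert busy blocks within the working day).
Ben ∩ Tomás: 09:30-11:00, 12:00-12:30, 13:30-15:30.
Ben ∩ Tomás ∩ Kira: 10:00-11:00, 12:00-12:30, 14:00-15:30.
Ben ∩ Tomás ∩ Kira ∩ Sven: 10:00-11:00, 12:00-12:30, 14:00-15:30.
Summing the common windows: 60 + 30 + 90 = 180 minutes.

180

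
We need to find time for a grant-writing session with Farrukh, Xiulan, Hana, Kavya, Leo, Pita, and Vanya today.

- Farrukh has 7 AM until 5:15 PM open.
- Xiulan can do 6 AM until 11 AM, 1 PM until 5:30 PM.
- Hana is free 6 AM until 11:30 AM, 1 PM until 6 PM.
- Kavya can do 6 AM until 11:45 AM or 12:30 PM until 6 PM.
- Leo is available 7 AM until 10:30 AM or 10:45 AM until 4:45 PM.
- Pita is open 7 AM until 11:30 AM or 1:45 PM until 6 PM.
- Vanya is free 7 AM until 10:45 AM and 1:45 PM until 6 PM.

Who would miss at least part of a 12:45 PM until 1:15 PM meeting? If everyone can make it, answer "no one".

Hana, Pita, Vanya, Xiulan

Farrukh: free for 12:45-13:15. Xiulan: not fully free for 12:45-13:15. Hana: not fully free for 12:45-13:15. Kavya: free for 12:45-13:15. Leo: free for 12:45-13:15. Pita: not fully free for 12:45-13:15. Vanya: not fully free for 12:45-13:15.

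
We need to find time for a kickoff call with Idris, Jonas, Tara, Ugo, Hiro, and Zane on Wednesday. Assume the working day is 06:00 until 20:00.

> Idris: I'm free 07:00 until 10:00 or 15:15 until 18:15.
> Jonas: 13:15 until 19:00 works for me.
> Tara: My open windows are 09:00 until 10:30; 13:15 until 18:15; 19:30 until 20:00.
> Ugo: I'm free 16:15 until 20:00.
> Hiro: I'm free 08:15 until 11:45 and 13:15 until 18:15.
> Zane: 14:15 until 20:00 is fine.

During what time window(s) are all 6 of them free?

16:15-18:15

Idris ∩ Jonas: 15:15-18:15.
Idris ∩ Jonas ∩ Tara: 15:15-18:15.
Idris ∩ Jonas ∩ Tara ∩ Ugo: 16:15-18:15.
Idris ∩ Jonas ∩ Tara ∩ Ugo ∩ Hiro: 16:15-18:15.
Idris ∩ Jonas ∩ Tara ∩ Ugo ∩ Hiro ∩ Zane: 16:15-18:15.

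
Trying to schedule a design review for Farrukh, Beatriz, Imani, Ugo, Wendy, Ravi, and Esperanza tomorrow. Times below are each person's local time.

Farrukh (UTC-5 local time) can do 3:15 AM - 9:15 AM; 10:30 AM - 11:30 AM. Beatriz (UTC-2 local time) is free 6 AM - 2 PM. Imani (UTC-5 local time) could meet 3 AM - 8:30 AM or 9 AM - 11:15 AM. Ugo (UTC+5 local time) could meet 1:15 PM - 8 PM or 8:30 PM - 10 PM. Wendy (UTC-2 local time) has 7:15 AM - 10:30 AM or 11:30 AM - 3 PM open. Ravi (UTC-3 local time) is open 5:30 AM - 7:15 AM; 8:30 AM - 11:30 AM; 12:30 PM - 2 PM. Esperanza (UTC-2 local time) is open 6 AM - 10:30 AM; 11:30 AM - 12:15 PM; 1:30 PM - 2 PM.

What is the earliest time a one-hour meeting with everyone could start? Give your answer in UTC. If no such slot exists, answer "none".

Farrukh in UTC: 08:15-14:15, 15:30-16:30 (add 5h to convert from UTC-5).
Beatriz in UTC: 08:00-16:00 (add 2h to convert from UTC-2).
Imani in UTC: 08:00-13:30, 14:00-16:15 (add 5h to convert from UTC-5).
Ugo in UTC: 08:15-15:00, 15:30-17:00 (subtract 5h to convert from UTC+5).
Wendy in UTC: 09:15-12:30, 13:30-17:00 (add 2h to convert from UTC-2).
Ravi in UTC: 08:30-10:15, 11:30-14:30, 15:30-17:00 (add 3h to convert from UTC-3).
Esperanza in UTC: 08:00-12:30, 13:30-14:15, 15:30-16:00 (add 2h to convert from UTC-2).
Farrukh ∩ Beatriz: 08:15-14:15, 15:30-16:00.
Farrukh ∩ Beatriz ∩ Imani: 08:15-13:30, 14:00-14:15, 15:30-16:00.
Farrukh ∩ Beatriz ∩ Imani ∩ Ugo: 08:15-13:30, 14:00-14:15, 15:30-16:00.
Farrukh ∩ Beatriz ∩ Imani ∩ Ugo ∩ Wendy: 09:15-12:30, 14:00-14:15, 15:30-16:00.
Farrukh ∩ Beatriz ∩ Imani ∩ Ugo ∩ Wendy ∩ Ravi: 09:15-10:15, 11:30-12:30, 14:00-14:15, 15:30-16:00.
Farrukh ∩ Beatriz ∩ Imani ∩ Ugo ∩ Wendy ∩ Ravi ∩ Esperanza: 09:15-10:15, 11:30-12:30, 14:00-14:15, 15:30-16:00.
The first common window of at least 60 minutes is 09:15-10:15, so the earliest start is 09:15.

09:15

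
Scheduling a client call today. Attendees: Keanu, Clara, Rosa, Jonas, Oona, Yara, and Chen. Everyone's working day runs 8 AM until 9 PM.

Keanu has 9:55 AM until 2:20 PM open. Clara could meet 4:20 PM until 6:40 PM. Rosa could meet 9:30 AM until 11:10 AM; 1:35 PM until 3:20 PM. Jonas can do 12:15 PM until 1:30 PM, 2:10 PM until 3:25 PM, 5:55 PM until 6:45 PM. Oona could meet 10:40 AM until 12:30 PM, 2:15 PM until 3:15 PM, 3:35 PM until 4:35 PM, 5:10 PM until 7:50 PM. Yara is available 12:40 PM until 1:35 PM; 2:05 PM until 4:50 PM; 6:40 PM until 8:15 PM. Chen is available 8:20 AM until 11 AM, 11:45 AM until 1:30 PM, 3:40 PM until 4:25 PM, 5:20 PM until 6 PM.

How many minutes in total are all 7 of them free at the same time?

Keanu ∩ Clara: ∅.
Keanu ∩ Clara ∩ Rosa: ∅.
Keanu ∩ Clara ∩ Rosa ∩ Jonas: ∅.
Keanu ∩ Clara ∩ Rosa ∩ Jonas ∩ Oona: ∅.
Keanu ∩ Clara ∩ Rosa ∩ Jonas ∩ Oona ∩ Yara: ∅.
Keanu ∩ Clara ∩ Rosa ∩ Jonas ∩ Oona ∩ Yara ∩ Chen: ∅.
There is no time when everyone is free.
There is no common window, so the total is 0 minutes.

0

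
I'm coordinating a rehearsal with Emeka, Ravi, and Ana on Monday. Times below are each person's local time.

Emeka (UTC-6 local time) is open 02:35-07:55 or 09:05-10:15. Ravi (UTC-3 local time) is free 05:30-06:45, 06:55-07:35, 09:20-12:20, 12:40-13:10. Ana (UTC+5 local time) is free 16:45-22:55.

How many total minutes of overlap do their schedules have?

Emeka in UTC: 08:35-13:55, 15:05-16:15 (add 6h to convert from UTC-6).
Ravi in UTC: 08:30-09:45, 09:55-10:35, 12:20-15:20, 15:40-16:10 (add 3h to convert from UTC-3).
Ana in UTC: 11:45-17:55 (subtract 5h to convert from UTC+5).
Emeka ∩ Ravi: 08:35-09:45, 09:55-10:35, 12:20-13:55, 15:05-15:20, 15:40-16:10.
Emeka ∩ Ravi ∩ Ana: 12:20-13:55, 15:05-15:20, 15:40-16:10.
Those are the intersection windows.
Summing the common windows: 95 + 15 + 30 = 140 minutes.

140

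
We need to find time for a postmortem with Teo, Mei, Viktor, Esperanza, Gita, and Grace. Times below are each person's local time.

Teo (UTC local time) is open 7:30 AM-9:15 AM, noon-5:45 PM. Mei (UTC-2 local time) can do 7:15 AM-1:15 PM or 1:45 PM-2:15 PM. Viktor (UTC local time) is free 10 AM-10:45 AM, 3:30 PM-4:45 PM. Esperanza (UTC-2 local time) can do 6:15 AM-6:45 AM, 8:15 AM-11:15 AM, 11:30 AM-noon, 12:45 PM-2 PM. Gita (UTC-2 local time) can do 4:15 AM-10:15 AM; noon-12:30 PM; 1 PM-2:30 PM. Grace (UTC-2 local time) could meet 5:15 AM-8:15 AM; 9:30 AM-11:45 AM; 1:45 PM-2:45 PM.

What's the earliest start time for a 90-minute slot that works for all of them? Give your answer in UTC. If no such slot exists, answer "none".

none

Teo in UTC: 07:30-09:15, 12:00-17:45.
Mei in UTC: 09:15-15:15, 15:45-16:15 (add 2h to convert from UTC-2).
Viktor in UTC: 10:00-10:45, 15:30-16:45.
Esperanza in UTC: 08:15-08:45, 10:15-13:15, 13:30-14:00, 14:45-16:00 (add 2h to convert from UTC-2).
Gita in UTC: 06:15-12:15, 14:00-14:30, 15:00-16:30 (add 2h to convert from UTC-2).
Grace in UTC: 07:15-10:15, 11:30-13:45, 15:45-16:45 (add 2h to convert from UTC-2).
Teo ∩ Mei: 12:00-15:15, 15:45-16:15.
Teo ∩ Mei ∩ Viktor: 15:45-16:15.
Teo ∩ Mei ∩ Viktor ∩ Esperanza: 15:45-16:00.
Teo ∩ Mei ∩ Viktor ∩ Esperanza ∩ Gita: 15:45-16:00.
Teo ∩ Mei ∩ Viktor ∩ Esperanza ∩ Gita ∩ Grace: 15:45-16:00.
So the common availability across everyone is 15:45-16:00.
No common window is at least 90 minutes long.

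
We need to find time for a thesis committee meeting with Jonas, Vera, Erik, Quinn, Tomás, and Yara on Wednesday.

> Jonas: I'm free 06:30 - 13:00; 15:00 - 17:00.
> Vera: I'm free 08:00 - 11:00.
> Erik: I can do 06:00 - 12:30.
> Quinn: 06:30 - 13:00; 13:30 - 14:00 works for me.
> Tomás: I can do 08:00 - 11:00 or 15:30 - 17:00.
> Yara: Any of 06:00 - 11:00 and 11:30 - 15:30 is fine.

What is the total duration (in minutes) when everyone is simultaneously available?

Jonas ∩ Vera: 08:00-11:00.
Jonas ∩ Vera ∩ Erik: 08:00-11:00.
Jonas ∩ Vera ∩ Erik ∩ Quinn: 08:00-11:00.
Jonas ∩ Vera ∩ Erik ∩ Quinn ∩ Tomás: 08:00-11:00.
Jonas ∩ Vera ∩ Erik ∩ Quinn ∩ Tomás ∩ Yara: 08:00-11:00.
That's a single block of 180 minutes.

180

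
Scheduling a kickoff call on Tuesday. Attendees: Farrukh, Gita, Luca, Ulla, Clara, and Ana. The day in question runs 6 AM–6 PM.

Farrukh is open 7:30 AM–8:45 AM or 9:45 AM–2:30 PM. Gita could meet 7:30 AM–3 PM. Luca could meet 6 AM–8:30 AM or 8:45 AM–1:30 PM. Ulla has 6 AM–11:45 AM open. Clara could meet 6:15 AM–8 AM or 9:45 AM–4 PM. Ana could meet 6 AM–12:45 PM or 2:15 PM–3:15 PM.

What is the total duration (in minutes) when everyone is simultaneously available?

150

Farrukh ∩ Gita: 07:30-08:45, 09:45-14:30.
Farrukh ∩ Gita ∩ Luca: 07:30-08:30, 09:45-13:30.
Farrukh ∩ Gita ∩ Luca ∩ Ulla: 07:30-08:30, 09:45-11:45.
Farrukh ∩ Gita ∩ Luca ∩ Ulla ∩ Clara: 07:30-08:00, 09:45-11:45.
Farrukh ∩ Gita ∩ Luca ∩ Ulla ∩ Clara ∩ Ana: 07:30-08:00, 09:45-11:45.
So the common availability across everyone is 07:30-08:00, 09:45-11:45.
Summing the common windows: 30 + 120 = 150 minutes.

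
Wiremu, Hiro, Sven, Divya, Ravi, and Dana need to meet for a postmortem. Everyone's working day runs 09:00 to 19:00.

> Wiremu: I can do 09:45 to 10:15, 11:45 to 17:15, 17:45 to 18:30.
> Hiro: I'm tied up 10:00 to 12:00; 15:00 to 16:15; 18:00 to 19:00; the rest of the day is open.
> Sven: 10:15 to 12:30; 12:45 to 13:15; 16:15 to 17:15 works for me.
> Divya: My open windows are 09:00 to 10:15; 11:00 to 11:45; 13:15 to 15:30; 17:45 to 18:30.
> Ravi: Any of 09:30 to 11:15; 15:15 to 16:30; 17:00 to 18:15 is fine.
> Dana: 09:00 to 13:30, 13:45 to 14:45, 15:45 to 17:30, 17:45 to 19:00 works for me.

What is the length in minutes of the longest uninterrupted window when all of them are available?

0

Wiremu free: 09:45-10:15, 11:45-17:15, 17:45-18:30.
Hiro free: 09:00-10:00, 12:00-15:00, 16:15-18:00 (invert busy blocks within the working day).
Sven free: 10:15-12:30, 12:45-13:15, 16:15-17:15.
Divya free: 09:00-10:15, 11:00-11:45, 13:15-15:30, 17:45-18:30.
Ravi free: 09:30-11:15, 15:15-16:30, 17:00-18:15.
Dana free: 09:00-13:30, 13:45-14:45, 15:45-17:30, 17:45-19:00.
Wiremu ∩ Hiro: 09:45-10:00, 12:00-15:00, 16:15-17:15, 17:45-18:00.
Wiremu ∩ Hiro ∩ Sven: 12:00-12:30, 12:45-13:15, 16:15-17:15.
Wiremu ∩ Hiro ∩ Sven ∩ Divya: ∅.
Wiremu ∩ Hiro ∩ Sven ∩ Divya ∩ Ravi: ∅.
Wiremu ∩ Hiro ∩ Sven ∩ Divya ∩ Ravi ∩ Dana: ∅.
There is no time when everyone is free.
No common window exists, so the longest block is 0 minutes.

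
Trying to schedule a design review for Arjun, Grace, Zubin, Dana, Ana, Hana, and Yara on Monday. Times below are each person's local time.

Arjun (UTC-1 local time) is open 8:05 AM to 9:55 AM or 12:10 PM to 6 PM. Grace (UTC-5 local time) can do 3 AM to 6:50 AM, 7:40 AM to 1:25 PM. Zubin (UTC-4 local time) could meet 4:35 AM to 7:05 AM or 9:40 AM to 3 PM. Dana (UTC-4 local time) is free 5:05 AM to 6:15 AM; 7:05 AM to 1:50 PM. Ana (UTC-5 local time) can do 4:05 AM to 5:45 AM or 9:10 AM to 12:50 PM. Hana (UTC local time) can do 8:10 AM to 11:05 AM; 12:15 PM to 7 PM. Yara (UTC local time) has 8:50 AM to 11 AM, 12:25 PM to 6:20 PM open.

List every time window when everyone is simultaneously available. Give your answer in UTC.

09:05-10:15, 14:10-17:50

Arjun in UTC: 09:05-10:55, 13:10-19:00 (add 1h to convert from UTC-1).
Grace in UTC: 08:00-11:50, 12:40-18:25 (add 5h to convert from UTC-5).
Zubin in UTC: 08:35-11:05, 13:40-19:00 (add 4h to convert from UTC-4).
Dana in UTC: 09:05-10:15, 11:05-17:50 (add 4h to convert from UTC-4).
Ana in UTC: 09:05-10:45, 14:10-17:50 (add 5h to convert from UTC-5).
Hana in UTC: 08:10-11:05, 12:15-19:00.
Yara in UTC: 08:50-11:00, 12:25-18:20.
Arjun ∩ Grace: 09:05-10:55, 13:10-18:25.
Arjun ∩ Grace ∩ Zubin: 09:05-10:55, 13:40-18:25.
Arjun ∩ Grace ∩ Zubin ∩ Dana: 09:05-10:15, 13:40-17:50.
Arjun ∩ Grace ∩ Zubin ∩ Dana ∩ Ana: 09:05-10:15, 14:10-17:50.
Arjun ∩ Grace ∩ Zubin ∩ Dana ∩ Ana ∩ Hana: 09:05-10:15, 14:10-17:50.
Arjun ∩ Grace ∩ Zubin ∩ Dana ∩ Ana ∩ Hana ∩ Yara: 09:05-10:15, 14:10-17:50.
So the common availability across everyone is 09:05-10:15, 14:10-17:50.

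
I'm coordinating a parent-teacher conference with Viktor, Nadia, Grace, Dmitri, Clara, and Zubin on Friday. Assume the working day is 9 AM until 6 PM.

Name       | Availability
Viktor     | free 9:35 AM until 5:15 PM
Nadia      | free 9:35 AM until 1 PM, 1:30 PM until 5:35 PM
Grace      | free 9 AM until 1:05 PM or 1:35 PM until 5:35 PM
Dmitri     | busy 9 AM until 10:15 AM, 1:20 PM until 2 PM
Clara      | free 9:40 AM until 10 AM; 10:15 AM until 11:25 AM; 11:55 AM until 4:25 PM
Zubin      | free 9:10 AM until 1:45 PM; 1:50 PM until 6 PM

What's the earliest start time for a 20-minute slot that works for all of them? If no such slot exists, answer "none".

Viktor free: 09:35-17:15.
Nadia free: 09:35-13:00, 13:30-17:35.
Grace free: 09:00-13:05, 13:35-17:35.
Dmitri free: 10:15-13:20, 14:00-18:00 (invert busy blocks within the working day).
Clara free: 09:40-10:00, 10:15-11:25, 11:55-16:25.
Zubin free: 09:10-13:45, 13:50-18:00.
Viktor ∩ Nadia: 09:35-13:00, 13:30-17:15.
Viktor ∩ Nadia ∩ Grace: 09:35-13:00, 13:35-17:15.
Viktor ∩ Nadia ∩ Grace ∩ Dmitri: 10:15-13:00, 14:00-17:15.
Viktor ∩ Nadia ∩ Grace ∩ Dmitri ∩ Clara: 10:15-11:25, 11:55-13:00, 14:00-16:25.
Viktor ∩ Nadia ∩ Grace ∩ Dmitri ∩ Clara ∩ Zubin: 10:15-11:25, 11:55-13:00, 14:00-16:25.
So the common availability across everyone is 10:15-11:25, 11:55-13:00, 14:00-16:25.
The first common window of at least 20 minutes is 10:15-11:25, so the earliest start is 10:15.

10:15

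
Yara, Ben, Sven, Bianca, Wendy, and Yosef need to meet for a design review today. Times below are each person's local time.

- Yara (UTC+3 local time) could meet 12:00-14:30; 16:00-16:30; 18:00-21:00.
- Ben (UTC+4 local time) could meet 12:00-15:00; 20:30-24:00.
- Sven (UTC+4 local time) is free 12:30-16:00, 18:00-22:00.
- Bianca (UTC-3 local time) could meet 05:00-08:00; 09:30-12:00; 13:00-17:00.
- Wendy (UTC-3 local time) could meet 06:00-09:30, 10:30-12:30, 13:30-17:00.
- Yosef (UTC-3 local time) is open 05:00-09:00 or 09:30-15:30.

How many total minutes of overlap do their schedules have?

210

Yara in UTC: 09:00-11:30, 13:00-13:30, 15:00-18:00 (subtract 3h to convert from UTC+3).
Ben in UTC: 08:00-11:00, 16:30-20:00 (subtract 4h to convert from UTC+4).
Sven in UTC: 08:30-12:00, 14:00-18:00 (subtract 4h to convert from UTC+4).
Bianca in UTC: 08:00-11:00, 12:30-15:00, 16:00-20:00 (add 3h to convert from UTC-3).
Wendy in UTC: 09:00-12:30, 13:30-15:30, 16:30-20:00 (add 3h to convert from UTC-3).
Yosef in UTC: 08:00-12:00, 12:30-18:30 (add 3h to convert from UTC-3).
Yara ∩ Ben: 09:00-11:00, 16:30-18:00.
Yara ∩ Ben ∩ Sven: 09:00-11:00, 16:30-18:00.
Yara ∩ Ben ∩ Sven ∩ Bianca: 09:00-11:00, 16:30-18:00.
Yara ∩ Ben ∩ Sven ∩ Bianca ∩ Wendy: 09:00-11:00, 16:30-18:00.
Yara ∩ Ben ∩ Sven ∩ Bianca ∩ Wendy ∩ Yosef: 09:00-11:00, 16:30-18:00.
So the common availability across everyone is 09:00-11:00, 16:30-18:00.
Summing the common windows: 120 + 90 = 210 minutes.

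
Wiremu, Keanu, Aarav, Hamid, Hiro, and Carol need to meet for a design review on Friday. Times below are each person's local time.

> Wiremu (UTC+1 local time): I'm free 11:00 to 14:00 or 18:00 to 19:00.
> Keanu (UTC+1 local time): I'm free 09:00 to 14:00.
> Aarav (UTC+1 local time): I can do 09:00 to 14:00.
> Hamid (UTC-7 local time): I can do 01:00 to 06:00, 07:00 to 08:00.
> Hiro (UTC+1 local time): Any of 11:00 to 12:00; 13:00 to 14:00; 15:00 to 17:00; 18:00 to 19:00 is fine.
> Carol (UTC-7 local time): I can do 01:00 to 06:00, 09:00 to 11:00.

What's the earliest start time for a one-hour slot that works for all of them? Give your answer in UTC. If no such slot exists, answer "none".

10:00

Wiremu in UTC: 10:00-13:00, 17:00-18:00 (subtract 1h to convert from UTC+1).
Keanu in UTC: 08:00-13:00 (subtract 1h to convert from UTC+1).
Aarav in UTC: 08:00-13:00 (subtract 1h to convert from UTC+1).
Hamid in UTC: 08:00-13:00, 14:00-15:00 (add 7h to convert from UTC-7).
Hiro in UTC: 10:00-11:00, 12:00-13:00, 14:00-16:00, 17:00-18:00 (subtract 1h to convert from UTC+1).
Carol in UTC: 08:00-13:00, 16:00-18:00 (add 7h to convert from UTC-7).
Wiremu ∩ Keanu: 10:00-13:00.
Wiremu ∩ Keanu ∩ Aarav: 10:00-13:00.
Wiremu ∩ Keanu ∩ Aarav ∩ Hamid: 10:00-13:00.
Wiremu ∩ Keanu ∩ Aarav ∩ Hamid ∩ Hiro: 10:00-11:00, 12:00-13:00.
Wiremu ∩ Keanu ∩ Aarav ∩ Hamid ∩ Hiro ∩ Carol: 10:00-11:00, 12:00-13:00.
The first common window of at least 60 minutes is 10:00-11:00, so the earliest start is 10:00.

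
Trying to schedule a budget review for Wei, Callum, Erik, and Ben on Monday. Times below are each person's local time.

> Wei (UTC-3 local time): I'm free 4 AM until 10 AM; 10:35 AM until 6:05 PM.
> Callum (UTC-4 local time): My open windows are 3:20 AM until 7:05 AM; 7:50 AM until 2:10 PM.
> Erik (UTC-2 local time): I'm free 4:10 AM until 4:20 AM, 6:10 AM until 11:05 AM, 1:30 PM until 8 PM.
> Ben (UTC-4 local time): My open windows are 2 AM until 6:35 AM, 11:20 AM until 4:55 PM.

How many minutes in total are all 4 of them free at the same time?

305

Wei in UTC: 07:00-13:00, 13:35-21:05 (add 3h to convert from UTC-3).
Callum in UTC: 07:20-11:05, 11:50-18:10 (add 4h to convert from UTC-4).
Erik in UTC: 06:10-06:20, 08:10-13:05, 15:30-22:00 (add 2h to convert from UTC-2).
Ben in UTC: 06:00-10:35, 15:20-20:55 (add 4h to convert from UTC-4).
Wei ∩ Callum: 07:20-11:05, 11:50-13:00, 13:35-18:10.
Wei ∩ Callum ∩ Erik: 08:10-11:05, 11:50-13:00, 15:30-18:10.
Wei ∩ Callum ∩ Erik ∩ Ben: 08:10-10:35, 15:30-18:10.
Those are the intersection windows.
Summing the common windows: 145 + 160 = 305 minutes.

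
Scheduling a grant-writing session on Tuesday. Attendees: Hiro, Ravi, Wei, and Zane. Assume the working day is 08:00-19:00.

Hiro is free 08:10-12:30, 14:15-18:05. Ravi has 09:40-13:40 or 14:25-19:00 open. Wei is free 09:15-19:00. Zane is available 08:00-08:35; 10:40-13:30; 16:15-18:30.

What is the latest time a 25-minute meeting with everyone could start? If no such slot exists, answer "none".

17:40

Hiro ∩ Ravi: 09:40-12:30, 14:25-18:05.
Hiro ∩ Ravi ∩ Wei: 09:40-12:30, 14:25-18:05.
Hiro ∩ Ravi ∩ Wei ∩ Zane: 10:40-12:30, 16:15-18:05.
Those are the intersection windows.
The last common window of at least 25 minutes is 16:15-18:05; a 25-minute meeting can start as late as 17:40 and still end by 18:05.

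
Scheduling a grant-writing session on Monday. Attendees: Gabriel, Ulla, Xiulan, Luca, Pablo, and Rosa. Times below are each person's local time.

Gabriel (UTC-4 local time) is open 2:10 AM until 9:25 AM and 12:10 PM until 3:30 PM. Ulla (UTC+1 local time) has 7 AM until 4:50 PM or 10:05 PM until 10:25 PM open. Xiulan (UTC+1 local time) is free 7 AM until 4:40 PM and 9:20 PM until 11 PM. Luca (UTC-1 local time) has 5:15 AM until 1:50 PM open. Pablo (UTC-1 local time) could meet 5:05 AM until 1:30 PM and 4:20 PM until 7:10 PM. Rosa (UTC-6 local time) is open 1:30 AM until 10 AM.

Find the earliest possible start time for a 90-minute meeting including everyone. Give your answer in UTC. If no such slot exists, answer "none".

Gabriel in UTC: 06:10-13:25, 16:10-19:30 (add 4h to convert from UTC-4).
Ulla in UTC: 06:00-15:50, 21:05-21:25 (subtract 1h to convert from UTC+1).
Xiulan in UTC: 06:00-15:40, 20:20-22:00 (subtract 1h to convert from UTC+1).
Luca in UTC: 06:15-14:50 (add 1h to convert from UTC-1).
Pablo in UTC: 06:05-14:30, 17:20-20:10 (add 1h to convert from UTC-1).
Rosa in UTC: 07:30-16:00 (add 6h to convert from UTC-6).
Gabriel ∩ Ulla: 06:10-13:25.
Gabriel ∩ Ulla ∩ Xiulan: 06:10-13:25.
Gabriel ∩ Ulla ∩ Xiulan ∩ Luca: 06:15-13:25.
Gabriel ∩ Ulla ∩ Xiulan ∩ Luca ∩ Pablo: 06:15-13:25.
Gabriel ∩ Ulla ∩ Xiulan ∩ Luca ∩ Pablo ∩ Rosa: 07:30-13:25.
The first common window of at least 90 minutes is 07:30-13:25, so the earliest start is 07:30.

07:30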